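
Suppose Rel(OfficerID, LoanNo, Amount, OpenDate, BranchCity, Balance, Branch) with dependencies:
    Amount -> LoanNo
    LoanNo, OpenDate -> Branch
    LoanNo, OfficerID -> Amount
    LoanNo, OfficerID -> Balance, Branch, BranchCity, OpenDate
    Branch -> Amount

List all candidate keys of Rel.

No FD produces {OfficerID}, so it must be in every candidate key.
{Amount, OfficerID}⁺ = {Amount, Balance, Branch, BranchCity, LoanNo, OfficerID, OpenDate}, which is every attribute, so {Amount, OfficerID} is a candidate key.
{Branch, OfficerID}⁺ = {Amount, Balance, Branch, BranchCity, LoanNo, OfficerID, OpenDate}, which is every attribute, so {Branch, OfficerID} is a candidate key.
{LoanNo, OfficerID}⁺ = {Amount, Balance, Branch, BranchCity, LoanNo, OfficerID, OpenDate}, which is every attribute, so {LoanNo, OfficerID} is a candidate key.
No proper subset of any of these is a key, and no other minimal superkey exists.

{Amount, OfficerID}, {Branch, OfficerID}, {LoanNo, OfficerID}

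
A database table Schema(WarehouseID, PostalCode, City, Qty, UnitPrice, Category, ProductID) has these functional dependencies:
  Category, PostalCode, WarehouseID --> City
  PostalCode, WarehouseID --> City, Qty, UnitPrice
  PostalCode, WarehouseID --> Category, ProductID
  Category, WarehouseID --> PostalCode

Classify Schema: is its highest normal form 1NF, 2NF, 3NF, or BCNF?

Candidate keys: {Category, WarehouseID}, {PostalCode, WarehouseID}. Prime attributes: {Category, PostalCode, WarehouseID}.
Each dependency's left side is a superkey — BCNF holds.

BCNF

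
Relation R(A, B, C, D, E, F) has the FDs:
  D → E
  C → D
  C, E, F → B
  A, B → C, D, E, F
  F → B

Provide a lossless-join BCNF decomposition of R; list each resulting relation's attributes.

Candidate keys of the original relation: {A, B}, {A, F}.
Within {A, B, C, D, E, F}: {D}⁺ ∩ {A, B, C, D, E, F} = {D, E}, not the whole set, so D → E violates BCNF; decompose into {D, E} and {A, B, C, D, F}.
{D, E}: every determinant is a superkey — BCNF.
Within {A, B, C, D, F}: {C}⁺ ∩ {A, B, C, D, F} = {C, D}, not the whole set, so C → D violates BCNF; decompose into {C, D} and {A, B, C, F}.
{C, D}: every determinant is a superkey — BCNF.
Within {A, B, C, F}: {F}⁺ ∩ {A, B, C, F} = {B, F}, not the whole set, so F → B violates BCNF; decompose into {B, F} and {A, C, F}.
{B, F}: every determinant is a superkey — BCNF.
{A, C, F}: every determinant is a superkey — BCNF.

{A, C, F}; {B, F}; {C, D}; {D, E}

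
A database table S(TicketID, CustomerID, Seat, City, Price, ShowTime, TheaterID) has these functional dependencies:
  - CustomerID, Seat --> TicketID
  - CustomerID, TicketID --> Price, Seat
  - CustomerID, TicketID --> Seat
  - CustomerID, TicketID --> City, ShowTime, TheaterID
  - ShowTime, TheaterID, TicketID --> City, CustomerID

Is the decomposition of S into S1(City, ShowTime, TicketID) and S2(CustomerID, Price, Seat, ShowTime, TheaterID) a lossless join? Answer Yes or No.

Common attributes: {ShowTime}; their closure is {ShowTime}.
Neither S1 nor S2 is contained in that closure, so the decomposition is lossy.

No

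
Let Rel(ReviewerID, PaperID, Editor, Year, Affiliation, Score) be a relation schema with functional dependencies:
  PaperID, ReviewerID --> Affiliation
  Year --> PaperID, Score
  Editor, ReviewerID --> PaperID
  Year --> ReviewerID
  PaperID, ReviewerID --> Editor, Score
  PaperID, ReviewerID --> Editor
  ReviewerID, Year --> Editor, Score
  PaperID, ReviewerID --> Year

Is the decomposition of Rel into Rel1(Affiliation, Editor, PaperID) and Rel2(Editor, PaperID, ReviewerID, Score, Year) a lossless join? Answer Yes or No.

Rel1 ∩ Rel2 = {Editor, PaperID}; its closure under F is {Editor, PaperID}.
Rel1 ⊄ {Editor, PaperID} and Rel2 ⊄ {Editor, PaperID}, so the split is lossy.

No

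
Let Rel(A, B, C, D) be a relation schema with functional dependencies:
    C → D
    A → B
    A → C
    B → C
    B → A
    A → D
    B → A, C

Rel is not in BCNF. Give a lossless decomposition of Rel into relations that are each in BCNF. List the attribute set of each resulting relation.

Candidate keys of the original relation: {A}, {B}.
In {A, B, C, D}, {C} is not a superkey ({C}⁺ restricted to this set is {C, D}), so split on C → D into {C, D} and {A, B, C}.
{C, D} is in BCNF.
{A, B, C} is in BCNF.

{A, B, C}; {C, D}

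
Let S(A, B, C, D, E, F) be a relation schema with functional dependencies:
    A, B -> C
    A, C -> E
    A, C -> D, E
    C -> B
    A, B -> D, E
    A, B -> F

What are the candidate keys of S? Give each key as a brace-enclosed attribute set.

{A, B}, {A, C}

No FD produces {A}, so it must be in every candidate key.
{A, B}⁺ = {A, B, C, D, E, F} — all of the relation — so {A, B} is a candidate key.
{A, C}⁺ = {A, B, C, D, E, F} — all of the relation — so {A, C} is a candidate key.
Any other superkey properly contains one of these, so there are no further candidate keys.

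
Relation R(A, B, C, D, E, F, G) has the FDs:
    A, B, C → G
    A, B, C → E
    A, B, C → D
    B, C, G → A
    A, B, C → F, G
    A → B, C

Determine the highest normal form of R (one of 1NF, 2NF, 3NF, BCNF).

Candidate keys: {A}, {B, C, G}. Prime attributes: {A, B, C, G}.
Every FD has a superkey on the left, so the relation is in BCNF.

BCNF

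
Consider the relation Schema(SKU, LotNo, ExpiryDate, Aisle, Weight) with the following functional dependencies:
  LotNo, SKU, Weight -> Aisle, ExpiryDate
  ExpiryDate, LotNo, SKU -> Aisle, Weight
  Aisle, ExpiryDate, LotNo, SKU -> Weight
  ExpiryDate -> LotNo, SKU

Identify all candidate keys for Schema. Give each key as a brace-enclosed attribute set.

{ExpiryDate}, {LotNo, SKU, Weight}

{ExpiryDate} is a candidate key since {ExpiryDate}⁺ = {Aisle, ExpiryDate, LotNo, SKU, Weight} covers every attribute.
{LotNo, SKU, Weight} is a candidate key since {LotNo, SKU, Weight}⁺ = {Aisle, ExpiryDate, LotNo, SKU, Weight} covers every attribute.
These are minimal and exhaustive — every other superkey contains one of them.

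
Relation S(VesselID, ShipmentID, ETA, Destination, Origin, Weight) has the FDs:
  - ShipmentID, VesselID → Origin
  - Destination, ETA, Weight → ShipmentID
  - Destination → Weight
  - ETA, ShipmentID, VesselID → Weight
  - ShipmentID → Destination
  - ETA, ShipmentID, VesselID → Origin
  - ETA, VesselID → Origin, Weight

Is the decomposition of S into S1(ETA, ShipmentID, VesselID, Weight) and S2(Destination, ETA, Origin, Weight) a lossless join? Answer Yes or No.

No

Common attributes: {ETA, Weight}; their closure is {ETA, Weight}.
S1 ⊄ {ETA, Weight} and S2 ⊄ {ETA, Weight}, so the split is lossy.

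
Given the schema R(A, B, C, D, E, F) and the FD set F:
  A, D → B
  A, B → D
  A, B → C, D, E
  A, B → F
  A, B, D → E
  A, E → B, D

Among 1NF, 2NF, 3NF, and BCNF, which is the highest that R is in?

Candidate keys: {A, B}, {A, D}, {A, E}. Prime attributes: {A, B, D, E}.
Each dependency's left side is a superkey — BCNF holds.

BCNF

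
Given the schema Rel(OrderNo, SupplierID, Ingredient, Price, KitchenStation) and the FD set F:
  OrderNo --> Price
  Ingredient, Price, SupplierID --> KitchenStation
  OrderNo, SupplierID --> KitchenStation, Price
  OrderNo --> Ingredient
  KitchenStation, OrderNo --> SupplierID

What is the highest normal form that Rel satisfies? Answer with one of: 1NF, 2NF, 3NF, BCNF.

1NF

Candidate keys: {KitchenStation, OrderNo}, {OrderNo, SupplierID}. Prime attributes: {KitchenStation, OrderNo, SupplierID}.
OrderNo --> Price: {OrderNo}⁺ = {Ingredient, OrderNo, Price}, which is not all of the attributes, so the left side is not a superkey — BCNF is violated.
Because {Price} is non-prime and the left side of OrderNo --> Price is not a superkey, the relation is not in 3NF.
{OrderNo} is a proper subset of the key {KitchenStation, OrderNo}, and {OrderNo}⁺ contains the non-prime attributes {Ingredient, Price} — a partial dependency, so 2NF is violated.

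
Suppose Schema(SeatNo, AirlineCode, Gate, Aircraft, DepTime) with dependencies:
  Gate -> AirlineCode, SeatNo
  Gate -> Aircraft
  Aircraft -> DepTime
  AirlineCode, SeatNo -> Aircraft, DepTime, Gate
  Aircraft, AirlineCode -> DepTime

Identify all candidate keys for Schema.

{AirlineCode, SeatNo}, {Gate}

{Gate}⁺ = {Aircraft, AirlineCode, DepTime, Gate, SeatNo}, which is every attribute, so {Gate} is a candidate key.
{AirlineCode, SeatNo}⁺ = {Aircraft, AirlineCode, DepTime, Gate, SeatNo}, which is every attribute, so {AirlineCode, SeatNo} is a candidate key.
Any other superkey properly contains one of these, so there are no further candidate keys.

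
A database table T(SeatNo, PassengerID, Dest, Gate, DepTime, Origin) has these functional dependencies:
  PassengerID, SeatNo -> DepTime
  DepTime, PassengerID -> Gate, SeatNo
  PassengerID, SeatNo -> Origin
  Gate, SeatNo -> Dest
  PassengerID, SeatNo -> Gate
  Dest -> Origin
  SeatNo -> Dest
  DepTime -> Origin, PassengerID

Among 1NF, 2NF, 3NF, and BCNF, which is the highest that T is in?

1NF

Candidate keys: {DepTime}, {PassengerID, SeatNo}. Prime attributes: {DepTime, PassengerID, SeatNo}.
For Gate, SeatNo -> Dest we have {Gate, SeatNo}⁺ = {Dest, Gate, Origin, SeatNo}; {Gate, SeatNo} is not a superkey, so BCNF fails.
Gate, SeatNo -> Dest has non-prime {Dest} on the right and a non-superkey on the left, so 3NF fails.
The proper key subset {SeatNo} of {PassengerID, SeatNo} determines non-prime {Dest, Origin}, so the relation is not even in 2NF.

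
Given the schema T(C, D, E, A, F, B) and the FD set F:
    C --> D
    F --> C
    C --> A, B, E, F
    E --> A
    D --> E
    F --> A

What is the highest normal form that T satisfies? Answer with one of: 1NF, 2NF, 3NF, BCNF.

Candidate keys: {C}, {F}. Prime attributes: {C, F}.
For E --> A we have {E}⁺ = {A, E}; {E} is not a superkey, so BCNF fails.
E --> A determines the non-prime attribute {A} from a non-superkey — 3NF is violated.
All keys have size 1, which rules out partial dependencies — 2NF is satisfied.

2NF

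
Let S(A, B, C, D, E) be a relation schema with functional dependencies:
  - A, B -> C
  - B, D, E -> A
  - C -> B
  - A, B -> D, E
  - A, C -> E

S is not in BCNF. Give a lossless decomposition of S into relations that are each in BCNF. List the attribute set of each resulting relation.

{A, C, D, E}; {B, C}

Candidate keys of the original relation: {A, B}, {A, C}, {B, D, E}, {C, D, E}.
{A, B, C, D, E}: {C} determines {B, C} here but is not a superkey — split on C -> B, giving {B, C} and {A, C, D, E}.
{B, C}: every determinant is a superkey — BCNF.
{A, C, D, E}: every determinant is a superkey — BCNF.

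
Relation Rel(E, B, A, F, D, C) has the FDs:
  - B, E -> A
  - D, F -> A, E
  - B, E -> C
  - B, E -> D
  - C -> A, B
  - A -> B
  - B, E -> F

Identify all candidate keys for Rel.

Closure of {A, E} is {A, B, C, D, E, F}, the whole schema; {A, E} is a candidate key.
Closure of {B, E} is {A, B, C, D, E, F}, the whole schema; {B, E} is a candidate key.
Closure of {C, E} is {A, B, C, D, E, F}, the whole schema; {C, E} is a candidate key.
Closure of {D, F} is {A, B, C, D, E, F}, the whole schema; {D, F} is a candidate key.
No proper subset of any of these is a key, and no other minimal superkey exists.

{A, E}, {B, E}, {C, E}, {D, F}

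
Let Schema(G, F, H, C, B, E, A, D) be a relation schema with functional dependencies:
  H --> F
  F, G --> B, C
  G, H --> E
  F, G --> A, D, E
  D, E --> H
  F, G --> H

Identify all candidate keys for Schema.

{G} never appears on the right of any FD, so every key must include it.
Closure of {F, G} is {A, B, C, D, E, F, G, H}, the whole schema; {F, G} is a candidate key.
Closure of {G, H} is {A, B, C, D, E, F, G, H}, the whole schema; {G, H} is a candidate key.
Closure of {D, E, G} is {A, B, C, D, E, F, G, H}, the whole schema; {D, E, G} is a candidate key.
No proper subset of any of these is a key, and no other minimal superkey exists.

{D, E, G}, {F, G}, {G, H}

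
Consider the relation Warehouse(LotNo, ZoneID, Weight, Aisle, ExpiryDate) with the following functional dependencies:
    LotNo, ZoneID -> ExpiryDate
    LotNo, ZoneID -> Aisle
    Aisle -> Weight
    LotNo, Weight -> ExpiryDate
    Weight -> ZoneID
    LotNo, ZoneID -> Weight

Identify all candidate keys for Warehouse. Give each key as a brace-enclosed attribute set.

{LotNo} never appears on the right of any FD, so every key must include it.
{Aisle, LotNo}⁺ = {Aisle, ExpiryDate, LotNo, Weight, ZoneID} — all of the relation — so {Aisle, LotNo} is a candidate key.
{LotNo, Weight}⁺ = {Aisle, ExpiryDate, LotNo, Weight, ZoneID} — all of the relation — so {LotNo, Weight} is a candidate key.
{LotNo, ZoneID}⁺ = {Aisle, ExpiryDate, LotNo, Weight, ZoneID} — all of the relation — so {LotNo, ZoneID} is a candidate key.
Any other superkey properly contains one of these, so there are no further candidate keys.

{Aisle, LotNo}, {LotNo, Weight}, {LotNo, ZoneID}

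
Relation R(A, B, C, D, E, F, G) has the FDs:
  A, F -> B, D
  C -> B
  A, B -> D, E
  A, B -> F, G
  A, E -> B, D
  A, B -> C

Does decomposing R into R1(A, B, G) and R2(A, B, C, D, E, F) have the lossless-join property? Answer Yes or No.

The shared attributes are {A, B} and {A, B}⁺ = {A, B, C, D, E, F, G}.
This includes all of R1, so the common attributes are a superkey of R1 — the join is lossless.

Yes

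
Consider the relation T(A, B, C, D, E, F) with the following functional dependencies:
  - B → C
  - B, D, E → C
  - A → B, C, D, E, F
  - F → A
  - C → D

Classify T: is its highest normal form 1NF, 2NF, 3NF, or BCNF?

Candidate keys: {A}, {F}. Prime attributes: {A, F}.
For B → C we have {B}⁺ = {B, C, D}; {B} is not a superkey, so BCNF fails.
B → C has non-prime {C} on the right and a non-superkey on the left, so 3NF fails.
All keys have size 1, which rules out partial dependencies — 2NF is satisfied.

2NF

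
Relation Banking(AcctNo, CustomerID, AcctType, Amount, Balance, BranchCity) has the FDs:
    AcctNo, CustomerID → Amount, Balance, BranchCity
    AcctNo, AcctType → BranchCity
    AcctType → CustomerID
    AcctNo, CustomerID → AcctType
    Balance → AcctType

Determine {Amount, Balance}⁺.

{AcctType, Amount, Balance, CustomerID}

Start with {Amount, Balance}.
Balance → AcctType applies; add {AcctType} → now {AcctType, Amount, Balance}.
AcctType → CustomerID applies; add {CustomerID} → now {AcctType, Amount, Balance, CustomerID}.
No further FD applies.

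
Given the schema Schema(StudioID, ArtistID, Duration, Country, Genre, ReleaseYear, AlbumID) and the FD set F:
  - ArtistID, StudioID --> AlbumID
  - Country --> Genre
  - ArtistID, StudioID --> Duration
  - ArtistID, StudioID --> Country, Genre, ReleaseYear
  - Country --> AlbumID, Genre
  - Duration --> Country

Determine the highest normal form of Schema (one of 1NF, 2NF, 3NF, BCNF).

Candidate key: {ArtistID, StudioID}. Prime attributes: {ArtistID, StudioID}.
For Country --> Genre we have {Country}⁺ = {AlbumID, Country, Genre}; {Country} is not a superkey, so BCNF fails.
Country --> Genre has non-prime {Genre} on the right and a non-superkey on the left, so 3NF fails.
No non-prime attribute depends on a proper subset of any candidate key, so 2NF holds.

2NF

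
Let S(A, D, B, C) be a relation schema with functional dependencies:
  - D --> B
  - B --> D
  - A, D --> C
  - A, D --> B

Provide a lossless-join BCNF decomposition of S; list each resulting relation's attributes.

Candidate keys of the original relation: {A, B}, {A, D}.
In {A, B, C, D}, {D} is not a superkey ({D}⁺ restricted to this set is {B, D}), so split on D --> B into {B, D} and {A, C, D}.
{B, D} is in BCNF.
{A, C, D} is in BCNF.

{A, C, D}; {B, D}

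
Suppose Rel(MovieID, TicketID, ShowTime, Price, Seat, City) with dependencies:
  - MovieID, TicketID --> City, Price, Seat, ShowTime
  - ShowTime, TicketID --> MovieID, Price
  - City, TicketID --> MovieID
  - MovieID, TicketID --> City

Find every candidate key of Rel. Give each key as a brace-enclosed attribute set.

Attributes never on any right-hand side: {TicketID} — every candidate key must contain it.
{City, TicketID}⁺ = {City, MovieID, Price, Seat, ShowTime, TicketID}, which is every attribute, so {City, TicketID} is a candidate key.
{MovieID, TicketID}⁺ = {City, MovieID, Price, Seat, ShowTime, TicketID}, which is every attribute, so {MovieID, TicketID} is a candidate key.
{ShowTime, TicketID}⁺ = {City, MovieID, Price, Seat, ShowTime, TicketID}, which is every attribute, so {ShowTime, TicketID} is a candidate key.
Any other superkey properly contains one of these, so there are no further candidate keys.

{City, TicketID}, {MovieID, TicketID}, {ShowTime, TicketID}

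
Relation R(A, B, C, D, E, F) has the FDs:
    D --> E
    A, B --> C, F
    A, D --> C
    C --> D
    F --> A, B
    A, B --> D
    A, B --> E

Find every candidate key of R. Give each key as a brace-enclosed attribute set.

{F}⁺ = {A, B, C, D, E, F} — all of the relation — so {F} is a candidate key.
{A, B}⁺ = {A, B, C, D, E, F} — all of the relation — so {A, B} is a candidate key.
These are minimal and exhaustive — every other superkey contains one of them.

{A, B}, {F}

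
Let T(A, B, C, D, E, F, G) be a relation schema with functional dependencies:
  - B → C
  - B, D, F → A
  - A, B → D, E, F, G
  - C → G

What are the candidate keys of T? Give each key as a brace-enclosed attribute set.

{A, B}, {B, D, F}

No FD produces {B}, so it must be in every candidate key.
{A, B}⁺ = {A, B, C, D, E, F, G} — all of the relation — so {A, B} is a candidate key.
{B, D, F}⁺ = {A, B, C, D, E, F, G} — all of the relation — so {B, D, F} is a candidate key.
No proper subset of any of these is a key, and no other minimal superkey exists.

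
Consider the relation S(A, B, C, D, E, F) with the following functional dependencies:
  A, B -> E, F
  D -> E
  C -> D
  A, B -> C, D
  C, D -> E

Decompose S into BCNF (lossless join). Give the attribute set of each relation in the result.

Candidate key of the original relation: {A, B}.
In {A, B, C, D, E, F}, {D} is not a superkey ({D}⁺ restricted to this set is {D, E}), so split on D -> E into {D, E} and {A, B, C, D, F}.
{D, E} has no BCNF violation.
In {A, B, C, D, F}, {C} is not a superkey ({C}⁺ restricted to this set is {C, D}), so split on C -> D into {C, D} and {A, B, C, F}.
{C, D} has no BCNF violation.
{A, B, C, F} has no BCNF violation.

{A, B, C, F}; {C, D}; {D, E}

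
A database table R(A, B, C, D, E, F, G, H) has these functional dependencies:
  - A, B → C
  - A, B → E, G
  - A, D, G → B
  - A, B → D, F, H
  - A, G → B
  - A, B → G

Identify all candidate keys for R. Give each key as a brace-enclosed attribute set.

{A, B}, {A, G}

{A} never appears on the right of any FD, so every key must include it.
{A, B}⁺ = {A, B, C, D, E, F, G, H} — all of the relation — so {A, B} is a candidate key.
{A, G}⁺ = {A, B, C, D, E, F, G, H} — all of the relation — so {A, G} is a candidate key.
No proper subset of any of these is a key, and no other minimal superkey exists.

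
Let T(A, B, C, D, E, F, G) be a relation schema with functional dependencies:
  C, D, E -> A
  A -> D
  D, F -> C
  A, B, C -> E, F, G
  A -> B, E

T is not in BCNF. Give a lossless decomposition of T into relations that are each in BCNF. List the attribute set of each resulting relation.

Candidate keys of the original relation: {A, C}, {A, F}, {C, D, E}, {D, E, F}.
Within {A, B, C, D, E, F, G}: {A}⁺ ∩ {A, B, C, D, E, F, G} = {A, B, D, E}, not the whole set, so A -> B, D, E violates BCNF; decompose into {A, B, D, E} and {A, C, F, G}.
{A, B, D, E}: every determinant is a superkey — BCNF.
{A, C, F, G}: every determinant is a superkey — BCNF.

{A, B, D, E}; {A, C, F, G}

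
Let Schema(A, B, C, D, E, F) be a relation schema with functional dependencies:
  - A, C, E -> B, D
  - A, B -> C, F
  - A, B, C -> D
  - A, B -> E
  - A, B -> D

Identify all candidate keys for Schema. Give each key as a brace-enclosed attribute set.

Attributes never on any right-hand side: {A} — every candidate key must contain it.
{A, B}⁺ = {A, B, C, D, E, F} — all of the relation — so {A, B} is a candidate key.
{A, C, E}⁺ = {A, B, C, D, E, F} — all of the relation — so {A, C, E} is a candidate key.
Any other superkey properly contains one of these, so there are no further candidate keys.

{A, B}, {A, C, E}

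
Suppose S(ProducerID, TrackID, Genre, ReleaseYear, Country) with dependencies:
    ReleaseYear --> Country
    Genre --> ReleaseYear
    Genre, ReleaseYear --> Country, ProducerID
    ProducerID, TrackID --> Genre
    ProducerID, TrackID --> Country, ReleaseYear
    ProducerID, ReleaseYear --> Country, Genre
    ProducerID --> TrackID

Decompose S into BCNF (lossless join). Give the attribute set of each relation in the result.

Candidate keys of the original relation: {Genre}, {ProducerID}.
{Country, Genre, ProducerID, ReleaseYear, TrackID}: {ReleaseYear} determines {Country, ReleaseYear} here but is not a superkey — split on ReleaseYear --> Country, giving {Country, ReleaseYear} and {Genre, ProducerID, ReleaseYear, TrackID}.
{Country, ReleaseYear} has no BCNF violation.
{Genre, ProducerID, ReleaseYear, TrackID} has no BCNF violation.

{Country, ReleaseYear}; {Genre, ProducerID, ReleaseYear, TrackID}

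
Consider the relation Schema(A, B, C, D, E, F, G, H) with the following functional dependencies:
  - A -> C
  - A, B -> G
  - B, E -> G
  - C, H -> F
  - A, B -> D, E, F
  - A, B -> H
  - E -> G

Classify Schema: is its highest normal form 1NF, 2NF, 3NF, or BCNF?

Candidate key: {A, B}. Prime attributes: {A, B}.
A -> C breaks BCNF: {A}⁺ = {A, C}, so {A} is not a superkey.
Because {C} is non-prime and the left side of A -> C is not a superkey, the relation is not in 3NF.
Since {A} ⊂ {A, B} and {A}⁺ ⊇ {C} with {C} non-prime, there is a partial dependency; 2NF fails.

1NF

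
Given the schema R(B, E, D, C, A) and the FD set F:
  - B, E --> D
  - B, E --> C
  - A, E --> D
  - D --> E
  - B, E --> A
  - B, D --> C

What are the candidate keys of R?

Attributes never on any right-hand side: {B} — every candidate key must contain it.
{B, D} is a candidate key since {B, D}⁺ = {A, B, C, D, E} covers every attribute.
{B, E} is a candidate key since {B, E}⁺ = {A, B, C, D, E} covers every attribute.
No proper subset of any of these is a key, and no other minimal superkey exists.

{B, D}, {B, E}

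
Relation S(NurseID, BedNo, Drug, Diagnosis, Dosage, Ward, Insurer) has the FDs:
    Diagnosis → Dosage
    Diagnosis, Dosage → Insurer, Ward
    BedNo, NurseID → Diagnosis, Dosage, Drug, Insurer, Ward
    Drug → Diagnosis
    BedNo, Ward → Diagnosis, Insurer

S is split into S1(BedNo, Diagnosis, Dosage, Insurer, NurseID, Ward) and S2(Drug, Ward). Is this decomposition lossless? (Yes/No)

The shared attributes are {Ward} and {Ward}⁺ = {Ward}.
The closure covers neither S1 nor S2 entirely; the join is not lossless.

No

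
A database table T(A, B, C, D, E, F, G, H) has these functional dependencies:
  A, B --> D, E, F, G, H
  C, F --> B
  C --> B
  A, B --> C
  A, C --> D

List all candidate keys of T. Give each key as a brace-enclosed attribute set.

{A, B}, {A, C}

{A} never appears on the right of any FD, so every key must include it.
{A, B}⁺ = {A, B, C, D, E, F, G, H} — all of the relation — so {A, B} is a candidate key.
{A, C}⁺ = {A, B, C, D, E, F, G, H} — all of the relation — so {A, C} is a candidate key.
No proper subset of any of these is a key, and no other minimal superkey exists.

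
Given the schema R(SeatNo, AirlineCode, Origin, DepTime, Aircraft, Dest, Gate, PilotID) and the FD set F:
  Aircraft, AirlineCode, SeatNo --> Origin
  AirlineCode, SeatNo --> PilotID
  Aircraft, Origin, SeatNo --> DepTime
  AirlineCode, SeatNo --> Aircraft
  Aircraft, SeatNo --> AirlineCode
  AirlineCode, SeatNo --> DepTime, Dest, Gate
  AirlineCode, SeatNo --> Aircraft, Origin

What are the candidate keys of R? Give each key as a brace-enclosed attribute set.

{Aircraft, SeatNo}, {AirlineCode, SeatNo}

{SeatNo} never appears on the right of any FD, so every key must include it.
{Aircraft, SeatNo}⁺ = {Aircraft, AirlineCode, DepTime, Dest, Gate, Origin, PilotID, SeatNo}, which is every attribute, so {Aircraft, SeatNo} is a candidate key.
{AirlineCode, SeatNo}⁺ = {Aircraft, AirlineCode, DepTime, Dest, Gate, Origin, PilotID, SeatNo}, which is every attribute, so {AirlineCode, SeatNo} is a candidate key.
These are minimal and exhaustive — every other superkey contains one of them.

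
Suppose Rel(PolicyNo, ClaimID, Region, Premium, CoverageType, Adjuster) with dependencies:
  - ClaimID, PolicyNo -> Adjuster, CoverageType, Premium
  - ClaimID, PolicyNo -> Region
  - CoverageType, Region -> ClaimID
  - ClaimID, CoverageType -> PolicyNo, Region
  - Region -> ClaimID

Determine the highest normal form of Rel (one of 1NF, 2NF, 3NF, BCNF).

3NF

Candidate keys: {ClaimID, CoverageType}, {ClaimID, PolicyNo}, {CoverageType, Region}, {PolicyNo, Region}. Prime attributes: {ClaimID, CoverageType, PolicyNo, Region}.
For Region -> ClaimID we have {Region}⁺ = {ClaimID, Region}; {Region} is not a superkey, so BCNF fails.
Since {ClaimID} ⊆ prime attributes and every other non-superkey FD also has a prime right side, the schema is in 3NF.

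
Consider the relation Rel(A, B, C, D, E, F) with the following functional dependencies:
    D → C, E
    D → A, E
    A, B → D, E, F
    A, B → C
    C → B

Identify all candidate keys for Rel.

{A, B}, {A, C}, {D}

{D}⁺ = {A, B, C, D, E, F}, which is every attribute, so {D} is a candidate key.
{A, B}⁺ = {A, B, C, D, E, F}, which is every attribute, so {A, B} is a candidate key.
{A, C}⁺ = {A, B, C, D, E, F}, which is every attribute, so {A, C} is a candidate key.
No proper subset of any of these is a key, and no other minimal superkey exists.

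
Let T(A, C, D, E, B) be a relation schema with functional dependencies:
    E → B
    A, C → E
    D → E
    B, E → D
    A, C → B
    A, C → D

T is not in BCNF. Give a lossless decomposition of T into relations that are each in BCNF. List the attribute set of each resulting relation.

{A, C, E}; {B, D, E}

Candidate key of the original relation: {A, C}.
{A, B, C, D, E}: {E} determines {B, D, E} here but is not a superkey — split on E → B, D, giving {B, D, E} and {A, C, E}.
{B, D, E} has no BCNF violation.
{A, C, E} has no BCNF violation.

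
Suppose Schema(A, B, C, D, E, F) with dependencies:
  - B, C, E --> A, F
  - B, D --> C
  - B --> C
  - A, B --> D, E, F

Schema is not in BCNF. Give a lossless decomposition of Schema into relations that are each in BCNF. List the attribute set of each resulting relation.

{A, B, D, E, F}; {B, C}

Candidate keys of the original relation: {A, B}, {B, E}.
Within {A, B, C, D, E, F}: {B, D}⁺ ∩ {A, B, C, D, E, F} = {B, C, D}, not the whole set, so B, D --> C violates BCNF; decompose into {B, C, D} and {A, B, D, E, F}.
Within {B, C, D}: {B}⁺ ∩ {B, C, D} = {B, C}, not the whole set, so B --> C violates BCNF; decompose into {B, C} and {B, D}.
{B, C} has no BCNF violation.
{B, D} has no BCNF violation.
{A, B, D, E, F} has no BCNF violation.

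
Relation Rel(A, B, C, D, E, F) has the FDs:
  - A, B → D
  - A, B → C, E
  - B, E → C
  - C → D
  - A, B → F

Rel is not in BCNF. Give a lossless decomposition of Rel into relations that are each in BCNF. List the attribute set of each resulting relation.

Candidate key of the original relation: {A, B}.
{A, B, C, D, E, F}: {B, E} determines {B, C, D, E} here but is not a superkey — split on B, E → C, D, giving {B, C, D, E} and {A, B, E, F}.
{B, C, D, E}: {C} determines {C, D} here but is not a superkey — split on C → D, giving {C, D} and {B, C, E}.
{C, D} has no BCNF violation.
{B, C, E} has no BCNF violation.
{A, B, E, F} has no BCNF violation.

{A, B, E, F}; {B, C, E}; {C, D}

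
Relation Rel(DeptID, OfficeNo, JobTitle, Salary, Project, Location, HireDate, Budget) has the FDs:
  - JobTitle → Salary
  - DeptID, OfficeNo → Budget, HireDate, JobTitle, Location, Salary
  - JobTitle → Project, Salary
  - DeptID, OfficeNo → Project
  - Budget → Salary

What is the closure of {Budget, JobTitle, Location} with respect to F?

{Budget, JobTitle, Location, Project, Salary}

Start with {Budget, JobTitle, Location}.
JobTitle → Salary applies; add {Salary} → now {Budget, JobTitle, Location, Salary}.
JobTitle → Project, Salary applies; add {Project} → now {Budget, JobTitle, Location, Project, Salary}.
No further FD applies.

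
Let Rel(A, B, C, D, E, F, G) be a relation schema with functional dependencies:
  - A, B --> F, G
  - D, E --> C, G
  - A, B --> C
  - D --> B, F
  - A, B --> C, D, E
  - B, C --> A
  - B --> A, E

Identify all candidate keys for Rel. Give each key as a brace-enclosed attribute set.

{B}, {D}

{B}⁺ = {A, B, C, D, E, F, G} — all of the relation — so {B} is a candidate key.
{D}⁺ = {A, B, C, D, E, F, G} — all of the relation — so {D} is a candidate key.
No proper subset of any of these is a key, and no other minimal superkey exists.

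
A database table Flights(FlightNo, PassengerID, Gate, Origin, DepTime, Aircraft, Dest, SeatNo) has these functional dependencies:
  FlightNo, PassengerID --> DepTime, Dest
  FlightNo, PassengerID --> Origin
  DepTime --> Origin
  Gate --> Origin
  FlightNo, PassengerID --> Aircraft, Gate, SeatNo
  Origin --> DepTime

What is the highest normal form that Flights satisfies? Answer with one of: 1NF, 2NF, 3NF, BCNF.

2NF

Candidate key: {FlightNo, PassengerID}. Prime attributes: {FlightNo, PassengerID}.
DepTime --> Origin: {DepTime}⁺ = {DepTime, Origin}, which is not all of the attributes, so the left side is not a superkey — BCNF is violated.
DepTime --> Origin has non-prime {Origin} on the right and a non-superkey on the left, so 3NF fails.
No proper subset of a key has a non-prime attribute in its closure, so there is no partial dependency; 2NF holds.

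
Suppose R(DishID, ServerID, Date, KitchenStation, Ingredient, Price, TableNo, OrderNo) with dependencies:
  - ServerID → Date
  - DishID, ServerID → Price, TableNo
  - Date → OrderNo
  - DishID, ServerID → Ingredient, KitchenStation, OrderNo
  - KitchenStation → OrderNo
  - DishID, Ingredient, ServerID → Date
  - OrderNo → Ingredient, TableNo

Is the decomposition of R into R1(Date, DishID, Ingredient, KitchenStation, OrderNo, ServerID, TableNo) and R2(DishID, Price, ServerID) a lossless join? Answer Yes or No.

The shared attributes are {DishID, ServerID} and {DishID, ServerID}⁺ = {Date, DishID, Ingredient, KitchenStation, OrderNo, Price, ServerID, TableNo}.
R1 is contained in that closure, so R1 ∩ R2 → R1 holds and the join is lossless.

Yes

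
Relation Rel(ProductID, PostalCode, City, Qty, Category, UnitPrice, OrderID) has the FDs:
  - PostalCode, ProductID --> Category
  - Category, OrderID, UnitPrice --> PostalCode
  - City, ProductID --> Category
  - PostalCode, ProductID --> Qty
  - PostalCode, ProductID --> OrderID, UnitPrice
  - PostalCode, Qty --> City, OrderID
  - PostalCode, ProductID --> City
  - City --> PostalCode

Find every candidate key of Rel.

{Category, OrderID, ProductID, UnitPrice}, {City, ProductID}, {PostalCode, ProductID}

Attributes never on any right-hand side: {ProductID} — every candidate key must contain it.
{City, ProductID} is a candidate key since {City, ProductID}⁺ = {Category, City, OrderID, PostalCode, ProductID, Qty, UnitPrice} covers every attribute.
{PostalCode, ProductID} is a candidate key since {PostalCode, ProductID}⁺ = {Category, City, OrderID, PostalCode, ProductID, Qty, UnitPrice} covers every attribute.
{Category, OrderID, ProductID, UnitPrice} is a candidate key since {Category, OrderID, ProductID, UnitPrice}⁺ = {Category, City, OrderID, PostalCode, ProductID, Qty, UnitPrice} covers every attribute.
No proper subset of any of these is a key, and no other minimal superkey exists.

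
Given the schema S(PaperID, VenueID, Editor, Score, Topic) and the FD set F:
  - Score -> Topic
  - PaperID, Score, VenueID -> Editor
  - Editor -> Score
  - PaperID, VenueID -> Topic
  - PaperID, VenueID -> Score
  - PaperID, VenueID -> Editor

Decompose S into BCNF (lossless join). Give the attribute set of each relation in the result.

Candidate key of the original relation: {PaperID, VenueID}.
Within {Editor, PaperID, Score, Topic, VenueID}: {Score}⁺ ∩ {Editor, PaperID, Score, Topic, VenueID} = {Score, Topic}, not the whole set, so Score -> Topic violates BCNF; decompose into {Score, Topic} and {Editor, PaperID, Score, VenueID}.
{Score, Topic} is in BCNF.
Within {Editor, PaperID, Score, VenueID}: {Editor}⁺ ∩ {Editor, PaperID, Score, VenueID} = {Editor, Score}, not the whole set, so Editor -> Score violates BCNF; decompose into {Editor, Score} and {Editor, PaperID, VenueID}.
{Editor, Score} is in BCNF.
{Editor, PaperID, VenueID} is in BCNF.

{Editor, PaperID, VenueID}; {Editor, Score}; {Score, Topic}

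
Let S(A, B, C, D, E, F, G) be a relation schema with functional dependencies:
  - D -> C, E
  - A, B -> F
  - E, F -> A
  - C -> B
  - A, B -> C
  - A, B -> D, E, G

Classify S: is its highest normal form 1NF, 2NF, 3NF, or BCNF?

3NF

Candidate keys: {A, B}, {A, C}, {A, D}, {B, E, F}, {C, E, F}, {D, F}. Prime attributes: {A, B, C, D, E, F}.
For D -> C, E we have {D}⁺ = {B, C, D, E}; {D} is not a superkey, so BCNF fails.
But every attribute on its right side ({C, E}) is prime, and the same holds for every other non-superkey FD, so 3NF still holds.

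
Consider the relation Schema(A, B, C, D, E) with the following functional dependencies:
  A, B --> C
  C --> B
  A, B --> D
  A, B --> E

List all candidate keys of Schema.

{A, B}, {A, C}

{A} never appears on the right of any FD, so every key must include it.
{A, B} is a candidate key since {A, B}⁺ = {A, B, C, D, E} covers every attribute.
{A, C} is a candidate key since {A, C}⁺ = {A, B, C, D, E} covers every attribute.
These are minimal and exhaustive — every other superkey contains one of them.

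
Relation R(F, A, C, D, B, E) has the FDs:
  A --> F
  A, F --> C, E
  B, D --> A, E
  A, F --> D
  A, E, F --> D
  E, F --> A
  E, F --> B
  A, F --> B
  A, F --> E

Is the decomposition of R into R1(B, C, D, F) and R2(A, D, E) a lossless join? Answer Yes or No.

No

The shared attributes are {D} and {D}⁺ = {D}.
R1 ⊄ {D} and R2 ⊄ {D}, so the split is lossy.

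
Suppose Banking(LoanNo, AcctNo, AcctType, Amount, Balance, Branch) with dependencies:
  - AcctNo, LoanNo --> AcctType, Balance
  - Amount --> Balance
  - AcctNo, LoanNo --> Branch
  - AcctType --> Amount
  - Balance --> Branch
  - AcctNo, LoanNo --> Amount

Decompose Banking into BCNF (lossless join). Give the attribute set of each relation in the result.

{AcctNo, AcctType, LoanNo}; {AcctType, Amount}; {Amount, Balance}; {Balance, Branch}

Candidate key of the original relation: {AcctNo, LoanNo}.
{AcctNo, AcctType, Amount, Balance, Branch, LoanNo}: {Amount} determines {Amount, Balance, Branch} here but is not a superkey — split on Amount --> Balance, Branch, giving {Amount, Balance, Branch} and {AcctNo, AcctType, Amount, LoanNo}.
{Amount, Balance, Branch}: {Balance} determines {Balance, Branch} here but is not a superkey — split on Balance --> Branch, giving {Balance, Branch} and {Amount, Balance}.
{Balance, Branch}: every determinant is a superkey — BCNF.
{Amount, Balance}: every determinant is a superkey — BCNF.
{AcctNo, AcctType, Amount, LoanNo}: {AcctType} determines {AcctType, Amount} here but is not a superkey — split on AcctType --> Amount, giving {AcctType, Amount} and {AcctNo, AcctType, LoanNo}.
{AcctType, Amount}: every determinant is a superkey — BCNF.
{AcctNo, AcctType, LoanNo}: every determinant is a superkey — BCNF.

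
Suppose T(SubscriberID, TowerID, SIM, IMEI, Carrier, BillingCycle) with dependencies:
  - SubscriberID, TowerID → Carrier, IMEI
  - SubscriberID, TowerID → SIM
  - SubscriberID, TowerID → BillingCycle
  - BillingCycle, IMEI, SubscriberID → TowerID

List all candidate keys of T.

{BillingCycle, IMEI, SubscriberID}, {SubscriberID, TowerID}

Attributes never on any right-hand side: {SubscriberID} — every candidate key must contain it.
{SubscriberID, TowerID}⁺ = {BillingCycle, Carrier, IMEI, SIM, SubscriberID, TowerID} — all of the relation — so {SubscriberID, TowerID} is a candidate key.
{BillingCycle, IMEI, SubscriberID}⁺ = {BillingCycle, Carrier, IMEI, SIM, SubscriberID, TowerID} — all of the relation — so {BillingCycle, IMEI, SubscriberID} is a candidate key.
These are minimal and exhaustive — every other superkey contains one of them.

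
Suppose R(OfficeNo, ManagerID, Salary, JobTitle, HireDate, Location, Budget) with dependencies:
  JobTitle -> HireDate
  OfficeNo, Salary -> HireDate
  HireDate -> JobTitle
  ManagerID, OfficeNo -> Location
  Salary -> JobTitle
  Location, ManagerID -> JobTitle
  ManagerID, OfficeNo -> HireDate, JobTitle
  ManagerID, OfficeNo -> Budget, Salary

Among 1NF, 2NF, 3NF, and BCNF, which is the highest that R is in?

2NF

Candidate key: {ManagerID, OfficeNo}. Prime attributes: {ManagerID, OfficeNo}.
For JobTitle -> HireDate we have {JobTitle}⁺ = {HireDate, JobTitle}; {JobTitle} is not a superkey, so BCNF fails.
Because {HireDate} is non-prime and the left side of JobTitle -> HireDate is not a superkey, the relation is not in 3NF.
Checking every proper subset of each key, none determines a non-prime attribute — 2NF is satisfied.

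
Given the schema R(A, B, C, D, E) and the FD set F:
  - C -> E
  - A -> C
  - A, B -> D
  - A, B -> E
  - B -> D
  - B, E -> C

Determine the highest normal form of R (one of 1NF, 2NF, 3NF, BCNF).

Candidate key: {A, B}. Prime attributes: {A, B}.
For C -> E we have {C}⁺ = {C, E}; {C} is not a superkey, so BCNF fails.
C -> E has non-prime {E} on the right and a non-superkey on the left, so 3NF fails.
The proper key subset {A} of {A, B} determines non-prime {C, E}, so the relation is not even in 2NF.

1NF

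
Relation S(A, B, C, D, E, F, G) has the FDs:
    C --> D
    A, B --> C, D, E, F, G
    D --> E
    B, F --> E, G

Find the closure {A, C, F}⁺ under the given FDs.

{A, C, D, E, F}

Start with {A, C, F}.
C --> D applies; add {D} → now {A, C, D, F}.
D --> E applies; add {E} → now {A, C, D, E, F}.
No further FD applies.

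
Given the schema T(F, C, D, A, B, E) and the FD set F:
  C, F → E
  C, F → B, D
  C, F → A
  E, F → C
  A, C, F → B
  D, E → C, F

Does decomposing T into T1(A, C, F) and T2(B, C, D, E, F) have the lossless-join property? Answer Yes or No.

T1 ∩ T2 = {C, F}; its closure under F is {A, B, C, D, E, F}.
T1 is contained in that closure, so T1 ∩ T2 → T1 holds and the join is lossless.

Yes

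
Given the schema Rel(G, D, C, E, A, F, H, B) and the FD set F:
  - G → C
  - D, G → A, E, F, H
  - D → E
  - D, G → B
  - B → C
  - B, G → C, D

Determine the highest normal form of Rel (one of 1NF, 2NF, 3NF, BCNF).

1NF

Candidate keys: {B, G}, {D, G}. Prime attributes: {B, D, G}.
For G → C we have {G}⁺ = {C, G}; {G} is not a superkey, so BCNF fails.
G → C determines the non-prime attribute {C} from a non-superkey — 3NF is violated.
Since {B} ⊂ {B, G} and {B}⁺ ⊇ {C} with {C} non-prime, there is a partial dependency; 2NF fails.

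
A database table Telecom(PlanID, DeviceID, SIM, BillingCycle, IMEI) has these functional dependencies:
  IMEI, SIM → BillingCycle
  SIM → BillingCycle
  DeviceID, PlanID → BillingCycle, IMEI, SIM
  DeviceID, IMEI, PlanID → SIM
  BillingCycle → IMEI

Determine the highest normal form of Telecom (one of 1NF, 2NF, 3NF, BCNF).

Candidate key: {DeviceID, PlanID}. Prime attributes: {DeviceID, PlanID}.
IMEI, SIM → BillingCycle: {IMEI, SIM}⁺ = {BillingCycle, IMEI, SIM}, which is not all of the attributes, so the left side is not a superkey — BCNF is violated.
IMEI, SIM → BillingCycle has non-prime {BillingCycle} on the right and a non-superkey on the left, so 3NF fails.
No proper subset of a key has a non-prime attribute in its closure, so there is no partial dependency; 2NF holds.

2NF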